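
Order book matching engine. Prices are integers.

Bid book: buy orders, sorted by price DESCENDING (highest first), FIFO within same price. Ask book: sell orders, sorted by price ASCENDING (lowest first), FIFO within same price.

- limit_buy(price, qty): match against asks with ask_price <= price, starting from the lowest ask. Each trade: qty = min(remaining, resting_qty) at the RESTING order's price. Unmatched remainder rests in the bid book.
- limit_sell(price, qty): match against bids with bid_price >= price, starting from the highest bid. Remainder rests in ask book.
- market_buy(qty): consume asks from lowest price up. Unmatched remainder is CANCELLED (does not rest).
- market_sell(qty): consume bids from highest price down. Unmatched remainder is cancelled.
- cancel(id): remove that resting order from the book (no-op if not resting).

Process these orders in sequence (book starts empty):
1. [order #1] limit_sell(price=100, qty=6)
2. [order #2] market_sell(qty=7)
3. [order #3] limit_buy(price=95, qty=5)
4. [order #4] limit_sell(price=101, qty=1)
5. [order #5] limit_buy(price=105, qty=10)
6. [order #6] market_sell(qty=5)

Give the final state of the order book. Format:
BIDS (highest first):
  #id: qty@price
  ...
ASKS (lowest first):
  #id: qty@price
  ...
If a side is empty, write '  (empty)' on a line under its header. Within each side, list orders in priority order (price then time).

After op 1 [order #1] limit_sell(price=100, qty=6): fills=none; bids=[-] asks=[#1:6@100]
After op 2 [order #2] market_sell(qty=7): fills=none; bids=[-] asks=[#1:6@100]
After op 3 [order #3] limit_buy(price=95, qty=5): fills=none; bids=[#3:5@95] asks=[#1:6@100]
After op 4 [order #4] limit_sell(price=101, qty=1): fills=none; bids=[#3:5@95] asks=[#1:6@100 #4:1@101]
After op 5 [order #5] limit_buy(price=105, qty=10): fills=#5x#1:6@100 #5x#4:1@101; bids=[#5:3@105 #3:5@95] asks=[-]
After op 6 [order #6] market_sell(qty=5): fills=#5x#6:3@105 #3x#6:2@95; bids=[#3:3@95] asks=[-]

Answer: BIDS (highest first):
  #3: 3@95
ASKS (lowest first):
  (empty)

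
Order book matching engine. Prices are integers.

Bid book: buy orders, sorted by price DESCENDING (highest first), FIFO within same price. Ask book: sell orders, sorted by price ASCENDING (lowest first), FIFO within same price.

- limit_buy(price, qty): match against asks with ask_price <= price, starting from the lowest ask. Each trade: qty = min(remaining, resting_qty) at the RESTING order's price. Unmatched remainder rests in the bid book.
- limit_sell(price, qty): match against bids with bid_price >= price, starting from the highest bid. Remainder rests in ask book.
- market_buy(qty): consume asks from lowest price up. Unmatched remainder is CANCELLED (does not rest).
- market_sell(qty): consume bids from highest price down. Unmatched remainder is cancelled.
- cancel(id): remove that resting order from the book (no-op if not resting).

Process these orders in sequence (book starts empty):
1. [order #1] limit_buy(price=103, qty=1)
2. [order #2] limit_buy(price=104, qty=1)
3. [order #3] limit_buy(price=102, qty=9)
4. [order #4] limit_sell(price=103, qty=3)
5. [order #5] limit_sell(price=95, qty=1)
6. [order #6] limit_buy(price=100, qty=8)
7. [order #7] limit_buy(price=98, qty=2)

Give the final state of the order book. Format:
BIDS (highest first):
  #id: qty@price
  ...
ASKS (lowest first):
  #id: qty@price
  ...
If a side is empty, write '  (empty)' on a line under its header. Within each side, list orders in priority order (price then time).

Answer: BIDS (highest first):
  #3: 8@102
  #6: 8@100
  #7: 2@98
ASKS (lowest first):
  #4: 1@103

Derivation:
After op 1 [order #1] limit_buy(price=103, qty=1): fills=none; bids=[#1:1@103] asks=[-]
After op 2 [order #2] limit_buy(price=104, qty=1): fills=none; bids=[#2:1@104 #1:1@103] asks=[-]
After op 3 [order #3] limit_buy(price=102, qty=9): fills=none; bids=[#2:1@104 #1:1@103 #3:9@102] asks=[-]
After op 4 [order #4] limit_sell(price=103, qty=3): fills=#2x#4:1@104 #1x#4:1@103; bids=[#3:9@102] asks=[#4:1@103]
After op 5 [order #5] limit_sell(price=95, qty=1): fills=#3x#5:1@102; bids=[#3:8@102] asks=[#4:1@103]
After op 6 [order #6] limit_buy(price=100, qty=8): fills=none; bids=[#3:8@102 #6:8@100] asks=[#4:1@103]
After op 7 [order #7] limit_buy(price=98, qty=2): fills=none; bids=[#3:8@102 #6:8@100 #7:2@98] asks=[#4:1@103]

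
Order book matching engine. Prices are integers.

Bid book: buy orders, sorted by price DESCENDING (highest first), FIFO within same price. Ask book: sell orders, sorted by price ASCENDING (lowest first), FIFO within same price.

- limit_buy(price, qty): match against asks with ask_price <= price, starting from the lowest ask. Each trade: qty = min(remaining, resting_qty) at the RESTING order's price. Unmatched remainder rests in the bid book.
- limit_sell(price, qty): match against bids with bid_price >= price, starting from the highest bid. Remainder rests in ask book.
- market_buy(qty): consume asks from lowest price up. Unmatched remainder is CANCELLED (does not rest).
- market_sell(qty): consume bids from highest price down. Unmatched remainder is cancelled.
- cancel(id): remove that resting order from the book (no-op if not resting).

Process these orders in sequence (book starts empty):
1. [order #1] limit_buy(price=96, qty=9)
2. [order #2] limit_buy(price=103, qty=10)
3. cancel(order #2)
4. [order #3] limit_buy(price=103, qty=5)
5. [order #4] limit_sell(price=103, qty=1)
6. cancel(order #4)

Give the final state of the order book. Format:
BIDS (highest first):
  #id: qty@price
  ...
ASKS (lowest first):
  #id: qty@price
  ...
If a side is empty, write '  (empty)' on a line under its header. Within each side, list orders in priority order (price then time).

Answer: BIDS (highest first):
  #3: 4@103
  #1: 9@96
ASKS (lowest first):
  (empty)

Derivation:
After op 1 [order #1] limit_buy(price=96, qty=9): fills=none; bids=[#1:9@96] asks=[-]
After op 2 [order #2] limit_buy(price=103, qty=10): fills=none; bids=[#2:10@103 #1:9@96] asks=[-]
After op 3 cancel(order #2): fills=none; bids=[#1:9@96] asks=[-]
After op 4 [order #3] limit_buy(price=103, qty=5): fills=none; bids=[#3:5@103 #1:9@96] asks=[-]
After op 5 [order #4] limit_sell(price=103, qty=1): fills=#3x#4:1@103; bids=[#3:4@103 #1:9@96] asks=[-]
After op 6 cancel(order #4): fills=none; bids=[#3:4@103 #1:9@96] asks=[-]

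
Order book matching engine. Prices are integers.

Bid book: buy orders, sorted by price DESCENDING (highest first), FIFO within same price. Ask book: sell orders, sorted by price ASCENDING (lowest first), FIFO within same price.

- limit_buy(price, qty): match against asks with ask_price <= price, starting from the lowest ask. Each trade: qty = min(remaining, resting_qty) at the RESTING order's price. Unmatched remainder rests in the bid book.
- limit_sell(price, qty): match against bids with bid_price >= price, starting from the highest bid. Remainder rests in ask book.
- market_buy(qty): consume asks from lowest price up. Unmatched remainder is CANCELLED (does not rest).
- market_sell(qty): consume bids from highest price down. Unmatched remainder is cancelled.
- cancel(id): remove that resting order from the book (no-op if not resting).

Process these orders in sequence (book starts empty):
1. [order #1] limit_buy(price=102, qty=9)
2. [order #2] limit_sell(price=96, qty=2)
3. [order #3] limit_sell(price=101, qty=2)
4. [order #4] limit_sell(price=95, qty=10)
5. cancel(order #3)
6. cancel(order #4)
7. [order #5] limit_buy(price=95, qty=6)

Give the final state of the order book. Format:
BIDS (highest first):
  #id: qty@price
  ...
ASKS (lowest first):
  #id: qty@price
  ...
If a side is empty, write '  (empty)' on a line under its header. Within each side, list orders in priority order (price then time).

After op 1 [order #1] limit_buy(price=102, qty=9): fills=none; bids=[#1:9@102] asks=[-]
After op 2 [order #2] limit_sell(price=96, qty=2): fills=#1x#2:2@102; bids=[#1:7@102] asks=[-]
After op 3 [order #3] limit_sell(price=101, qty=2): fills=#1x#3:2@102; bids=[#1:5@102] asks=[-]
After op 4 [order #4] limit_sell(price=95, qty=10): fills=#1x#4:5@102; bids=[-] asks=[#4:5@95]
After op 5 cancel(order #3): fills=none; bids=[-] asks=[#4:5@95]
After op 6 cancel(order #4): fills=none; bids=[-] asks=[-]
After op 7 [order #5] limit_buy(price=95, qty=6): fills=none; bids=[#5:6@95] asks=[-]

Answer: BIDS (highest first):
  #5: 6@95
ASKS (lowest first):
  (empty)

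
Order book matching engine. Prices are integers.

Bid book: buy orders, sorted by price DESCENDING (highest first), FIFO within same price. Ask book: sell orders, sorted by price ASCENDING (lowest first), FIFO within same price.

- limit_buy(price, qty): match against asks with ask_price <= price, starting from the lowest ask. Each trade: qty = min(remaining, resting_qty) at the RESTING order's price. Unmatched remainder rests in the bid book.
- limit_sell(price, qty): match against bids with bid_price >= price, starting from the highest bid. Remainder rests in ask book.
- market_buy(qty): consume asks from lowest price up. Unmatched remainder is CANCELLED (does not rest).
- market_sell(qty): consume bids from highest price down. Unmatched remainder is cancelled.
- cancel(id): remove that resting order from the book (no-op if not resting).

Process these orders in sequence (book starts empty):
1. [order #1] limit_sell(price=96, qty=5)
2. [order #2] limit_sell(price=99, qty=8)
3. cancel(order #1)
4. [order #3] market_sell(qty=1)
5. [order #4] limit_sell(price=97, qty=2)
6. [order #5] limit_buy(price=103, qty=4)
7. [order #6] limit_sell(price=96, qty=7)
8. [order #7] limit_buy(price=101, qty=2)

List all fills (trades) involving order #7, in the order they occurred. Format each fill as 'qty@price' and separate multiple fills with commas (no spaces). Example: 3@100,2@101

After op 1 [order #1] limit_sell(price=96, qty=5): fills=none; bids=[-] asks=[#1:5@96]
After op 2 [order #2] limit_sell(price=99, qty=8): fills=none; bids=[-] asks=[#1:5@96 #2:8@99]
After op 3 cancel(order #1): fills=none; bids=[-] asks=[#2:8@99]
After op 4 [order #3] market_sell(qty=1): fills=none; bids=[-] asks=[#2:8@99]
After op 5 [order #4] limit_sell(price=97, qty=2): fills=none; bids=[-] asks=[#4:2@97 #2:8@99]
After op 6 [order #5] limit_buy(price=103, qty=4): fills=#5x#4:2@97 #5x#2:2@99; bids=[-] asks=[#2:6@99]
After op 7 [order #6] limit_sell(price=96, qty=7): fills=none; bids=[-] asks=[#6:7@96 #2:6@99]
After op 8 [order #7] limit_buy(price=101, qty=2): fills=#7x#6:2@96; bids=[-] asks=[#6:5@96 #2:6@99]

Answer: 2@96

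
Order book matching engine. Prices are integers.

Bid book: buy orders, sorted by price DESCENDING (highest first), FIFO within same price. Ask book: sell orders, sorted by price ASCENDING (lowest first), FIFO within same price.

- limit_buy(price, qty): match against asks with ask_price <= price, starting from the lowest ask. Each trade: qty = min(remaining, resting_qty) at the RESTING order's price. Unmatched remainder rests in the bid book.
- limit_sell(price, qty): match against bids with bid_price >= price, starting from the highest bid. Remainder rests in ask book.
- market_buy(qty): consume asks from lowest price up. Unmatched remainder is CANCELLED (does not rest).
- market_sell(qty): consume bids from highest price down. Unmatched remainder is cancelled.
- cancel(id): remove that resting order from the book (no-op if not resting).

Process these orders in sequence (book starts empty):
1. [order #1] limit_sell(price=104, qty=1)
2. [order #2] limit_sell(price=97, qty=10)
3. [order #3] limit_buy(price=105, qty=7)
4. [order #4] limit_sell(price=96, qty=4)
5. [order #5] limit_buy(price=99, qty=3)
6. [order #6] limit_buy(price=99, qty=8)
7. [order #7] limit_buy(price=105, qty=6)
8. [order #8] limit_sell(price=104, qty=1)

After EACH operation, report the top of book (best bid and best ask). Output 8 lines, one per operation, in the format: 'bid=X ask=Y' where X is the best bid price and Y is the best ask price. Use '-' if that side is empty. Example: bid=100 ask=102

Answer: bid=- ask=104
bid=- ask=97
bid=- ask=97
bid=- ask=96
bid=- ask=96
bid=99 ask=104
bid=105 ask=-
bid=105 ask=-

Derivation:
After op 1 [order #1] limit_sell(price=104, qty=1): fills=none; bids=[-] asks=[#1:1@104]
After op 2 [order #2] limit_sell(price=97, qty=10): fills=none; bids=[-] asks=[#2:10@97 #1:1@104]
After op 3 [order #3] limit_buy(price=105, qty=7): fills=#3x#2:7@97; bids=[-] asks=[#2:3@97 #1:1@104]
After op 4 [order #4] limit_sell(price=96, qty=4): fills=none; bids=[-] asks=[#4:4@96 #2:3@97 #1:1@104]
After op 5 [order #5] limit_buy(price=99, qty=3): fills=#5x#4:3@96; bids=[-] asks=[#4:1@96 #2:3@97 #1:1@104]
After op 6 [order #6] limit_buy(price=99, qty=8): fills=#6x#4:1@96 #6x#2:3@97; bids=[#6:4@99] asks=[#1:1@104]
After op 7 [order #7] limit_buy(price=105, qty=6): fills=#7x#1:1@104; bids=[#7:5@105 #6:4@99] asks=[-]
After op 8 [order #8] limit_sell(price=104, qty=1): fills=#7x#8:1@105; bids=[#7:4@105 #6:4@99] asks=[-]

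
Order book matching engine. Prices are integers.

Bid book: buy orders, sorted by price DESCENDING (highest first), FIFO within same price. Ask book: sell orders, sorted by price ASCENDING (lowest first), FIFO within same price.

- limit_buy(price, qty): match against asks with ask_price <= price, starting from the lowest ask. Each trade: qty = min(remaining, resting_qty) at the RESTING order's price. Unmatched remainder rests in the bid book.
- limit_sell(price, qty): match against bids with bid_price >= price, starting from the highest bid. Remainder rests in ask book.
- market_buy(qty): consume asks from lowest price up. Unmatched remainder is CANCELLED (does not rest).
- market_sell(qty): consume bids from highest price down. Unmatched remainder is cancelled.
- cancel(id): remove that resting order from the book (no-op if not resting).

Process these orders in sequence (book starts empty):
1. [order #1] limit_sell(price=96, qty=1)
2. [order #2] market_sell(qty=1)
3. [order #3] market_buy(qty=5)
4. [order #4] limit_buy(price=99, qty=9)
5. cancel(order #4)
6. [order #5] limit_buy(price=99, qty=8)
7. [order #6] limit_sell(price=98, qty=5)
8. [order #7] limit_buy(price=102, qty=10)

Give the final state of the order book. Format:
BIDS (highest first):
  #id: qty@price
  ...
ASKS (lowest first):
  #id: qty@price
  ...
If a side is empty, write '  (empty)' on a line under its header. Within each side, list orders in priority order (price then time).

Answer: BIDS (highest first):
  #7: 10@102
  #5: 3@99
ASKS (lowest first):
  (empty)

Derivation:
After op 1 [order #1] limit_sell(price=96, qty=1): fills=none; bids=[-] asks=[#1:1@96]
After op 2 [order #2] market_sell(qty=1): fills=none; bids=[-] asks=[#1:1@96]
After op 3 [order #3] market_buy(qty=5): fills=#3x#1:1@96; bids=[-] asks=[-]
After op 4 [order #4] limit_buy(price=99, qty=9): fills=none; bids=[#4:9@99] asks=[-]
After op 5 cancel(order #4): fills=none; bids=[-] asks=[-]
After op 6 [order #5] limit_buy(price=99, qty=8): fills=none; bids=[#5:8@99] asks=[-]
After op 7 [order #6] limit_sell(price=98, qty=5): fills=#5x#6:5@99; bids=[#5:3@99] asks=[-]
After op 8 [order #7] limit_buy(price=102, qty=10): fills=none; bids=[#7:10@102 #5:3@99] asks=[-]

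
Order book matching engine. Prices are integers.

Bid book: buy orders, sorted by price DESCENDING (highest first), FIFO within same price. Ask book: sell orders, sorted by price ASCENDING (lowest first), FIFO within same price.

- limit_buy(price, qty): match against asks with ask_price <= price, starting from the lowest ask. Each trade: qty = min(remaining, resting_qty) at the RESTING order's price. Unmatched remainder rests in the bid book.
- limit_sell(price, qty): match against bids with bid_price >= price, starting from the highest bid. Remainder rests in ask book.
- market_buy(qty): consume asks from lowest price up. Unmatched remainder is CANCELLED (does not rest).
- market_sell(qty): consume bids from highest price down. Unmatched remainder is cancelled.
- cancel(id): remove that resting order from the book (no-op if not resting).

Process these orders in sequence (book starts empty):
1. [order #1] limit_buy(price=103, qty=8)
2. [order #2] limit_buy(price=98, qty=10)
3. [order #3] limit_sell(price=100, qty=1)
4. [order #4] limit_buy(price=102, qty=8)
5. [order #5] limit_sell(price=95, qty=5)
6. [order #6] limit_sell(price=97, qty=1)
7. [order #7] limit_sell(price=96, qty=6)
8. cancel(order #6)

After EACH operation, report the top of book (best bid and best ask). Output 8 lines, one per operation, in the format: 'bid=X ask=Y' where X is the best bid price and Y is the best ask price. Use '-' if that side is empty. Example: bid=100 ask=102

After op 1 [order #1] limit_buy(price=103, qty=8): fills=none; bids=[#1:8@103] asks=[-]
After op 2 [order #2] limit_buy(price=98, qty=10): fills=none; bids=[#1:8@103 #2:10@98] asks=[-]
After op 3 [order #3] limit_sell(price=100, qty=1): fills=#1x#3:1@103; bids=[#1:7@103 #2:10@98] asks=[-]
After op 4 [order #4] limit_buy(price=102, qty=8): fills=none; bids=[#1:7@103 #4:8@102 #2:10@98] asks=[-]
After op 5 [order #5] limit_sell(price=95, qty=5): fills=#1x#5:5@103; bids=[#1:2@103 #4:8@102 #2:10@98] asks=[-]
After op 6 [order #6] limit_sell(price=97, qty=1): fills=#1x#6:1@103; bids=[#1:1@103 #4:8@102 #2:10@98] asks=[-]
After op 7 [order #7] limit_sell(price=96, qty=6): fills=#1x#7:1@103 #4x#7:5@102; bids=[#4:3@102 #2:10@98] asks=[-]
After op 8 cancel(order #6): fills=none; bids=[#4:3@102 #2:10@98] asks=[-]

Answer: bid=103 ask=-
bid=103 ask=-
bid=103 ask=-
bid=103 ask=-
bid=103 ask=-
bid=103 ask=-
bid=102 ask=-
bid=102 ask=-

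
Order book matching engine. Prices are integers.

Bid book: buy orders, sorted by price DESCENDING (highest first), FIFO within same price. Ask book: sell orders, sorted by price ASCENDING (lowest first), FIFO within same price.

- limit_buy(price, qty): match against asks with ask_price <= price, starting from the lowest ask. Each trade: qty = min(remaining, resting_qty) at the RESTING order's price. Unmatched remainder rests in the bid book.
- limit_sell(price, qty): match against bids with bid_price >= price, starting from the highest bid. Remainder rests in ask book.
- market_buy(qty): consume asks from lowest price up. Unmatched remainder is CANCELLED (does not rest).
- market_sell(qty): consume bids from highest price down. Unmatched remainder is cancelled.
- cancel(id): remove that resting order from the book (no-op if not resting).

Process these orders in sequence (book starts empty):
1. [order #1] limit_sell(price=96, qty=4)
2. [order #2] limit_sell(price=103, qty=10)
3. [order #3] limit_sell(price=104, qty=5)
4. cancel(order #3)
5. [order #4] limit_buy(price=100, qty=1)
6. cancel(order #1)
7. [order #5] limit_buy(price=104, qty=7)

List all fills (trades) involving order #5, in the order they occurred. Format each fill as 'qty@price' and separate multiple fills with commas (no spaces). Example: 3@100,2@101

After op 1 [order #1] limit_sell(price=96, qty=4): fills=none; bids=[-] asks=[#1:4@96]
After op 2 [order #2] limit_sell(price=103, qty=10): fills=none; bids=[-] asks=[#1:4@96 #2:10@103]
After op 3 [order #3] limit_sell(price=104, qty=5): fills=none; bids=[-] asks=[#1:4@96 #2:10@103 #3:5@104]
After op 4 cancel(order #3): fills=none; bids=[-] asks=[#1:4@96 #2:10@103]
After op 5 [order #4] limit_buy(price=100, qty=1): fills=#4x#1:1@96; bids=[-] asks=[#1:3@96 #2:10@103]
After op 6 cancel(order #1): fills=none; bids=[-] asks=[#2:10@103]
After op 7 [order #5] limit_buy(price=104, qty=7): fills=#5x#2:7@103; bids=[-] asks=[#2:3@103]

Answer: 7@103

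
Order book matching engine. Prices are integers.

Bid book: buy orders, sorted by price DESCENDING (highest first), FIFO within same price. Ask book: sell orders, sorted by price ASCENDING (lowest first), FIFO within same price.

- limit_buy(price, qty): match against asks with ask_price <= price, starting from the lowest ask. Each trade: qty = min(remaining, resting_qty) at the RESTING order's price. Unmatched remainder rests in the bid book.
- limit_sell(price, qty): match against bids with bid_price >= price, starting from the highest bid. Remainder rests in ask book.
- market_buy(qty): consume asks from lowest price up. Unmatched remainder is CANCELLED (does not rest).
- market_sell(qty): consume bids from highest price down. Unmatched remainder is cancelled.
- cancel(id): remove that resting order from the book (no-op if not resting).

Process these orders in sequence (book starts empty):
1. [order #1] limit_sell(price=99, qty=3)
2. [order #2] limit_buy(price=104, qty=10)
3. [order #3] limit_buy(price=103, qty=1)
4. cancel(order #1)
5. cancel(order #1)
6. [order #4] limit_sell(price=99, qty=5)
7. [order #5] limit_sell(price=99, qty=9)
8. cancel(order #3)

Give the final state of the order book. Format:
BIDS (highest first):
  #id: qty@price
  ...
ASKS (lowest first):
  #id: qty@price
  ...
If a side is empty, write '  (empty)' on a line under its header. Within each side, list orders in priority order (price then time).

Answer: BIDS (highest first):
  (empty)
ASKS (lowest first):
  #5: 6@99

Derivation:
After op 1 [order #1] limit_sell(price=99, qty=3): fills=none; bids=[-] asks=[#1:3@99]
After op 2 [order #2] limit_buy(price=104, qty=10): fills=#2x#1:3@99; bids=[#2:7@104] asks=[-]
After op 3 [order #3] limit_buy(price=103, qty=1): fills=none; bids=[#2:7@104 #3:1@103] asks=[-]
After op 4 cancel(order #1): fills=none; bids=[#2:7@104 #3:1@103] asks=[-]
After op 5 cancel(order #1): fills=none; bids=[#2:7@104 #3:1@103] asks=[-]
After op 6 [order #4] limit_sell(price=99, qty=5): fills=#2x#4:5@104; bids=[#2:2@104 #3:1@103] asks=[-]
After op 7 [order #5] limit_sell(price=99, qty=9): fills=#2x#5:2@104 #3x#5:1@103; bids=[-] asks=[#5:6@99]
After op 8 cancel(order #3): fills=none; bids=[-] asks=[#5:6@99]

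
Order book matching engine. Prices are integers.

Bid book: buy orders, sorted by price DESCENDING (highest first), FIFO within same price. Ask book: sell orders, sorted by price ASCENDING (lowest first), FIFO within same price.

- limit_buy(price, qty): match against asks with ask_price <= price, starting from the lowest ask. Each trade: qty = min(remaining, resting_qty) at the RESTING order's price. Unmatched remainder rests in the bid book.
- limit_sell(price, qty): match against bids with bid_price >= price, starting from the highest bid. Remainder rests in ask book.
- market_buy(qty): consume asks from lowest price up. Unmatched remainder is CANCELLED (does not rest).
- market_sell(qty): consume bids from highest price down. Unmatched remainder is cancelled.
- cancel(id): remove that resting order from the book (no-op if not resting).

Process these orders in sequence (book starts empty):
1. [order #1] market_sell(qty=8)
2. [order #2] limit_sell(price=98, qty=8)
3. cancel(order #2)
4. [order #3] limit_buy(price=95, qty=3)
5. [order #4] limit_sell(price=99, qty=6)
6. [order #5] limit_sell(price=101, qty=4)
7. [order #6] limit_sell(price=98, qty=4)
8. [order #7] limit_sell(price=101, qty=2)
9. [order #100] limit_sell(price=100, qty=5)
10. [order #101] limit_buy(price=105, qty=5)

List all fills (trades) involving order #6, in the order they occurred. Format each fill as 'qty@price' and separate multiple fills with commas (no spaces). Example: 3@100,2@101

Answer: 4@98

Derivation:
After op 1 [order #1] market_sell(qty=8): fills=none; bids=[-] asks=[-]
After op 2 [order #2] limit_sell(price=98, qty=8): fills=none; bids=[-] asks=[#2:8@98]
After op 3 cancel(order #2): fills=none; bids=[-] asks=[-]
After op 4 [order #3] limit_buy(price=95, qty=3): fills=none; bids=[#3:3@95] asks=[-]
After op 5 [order #4] limit_sell(price=99, qty=6): fills=none; bids=[#3:3@95] asks=[#4:6@99]
After op 6 [order #5] limit_sell(price=101, qty=4): fills=none; bids=[#3:3@95] asks=[#4:6@99 #5:4@101]
After op 7 [order #6] limit_sell(price=98, qty=4): fills=none; bids=[#3:3@95] asks=[#6:4@98 #4:6@99 #5:4@101]
After op 8 [order #7] limit_sell(price=101, qty=2): fills=none; bids=[#3:3@95] asks=[#6:4@98 #4:6@99 #5:4@101 #7:2@101]
After op 9 [order #100] limit_sell(price=100, qty=5): fills=none; bids=[#3:3@95] asks=[#6:4@98 #4:6@99 #100:5@100 #5:4@101 #7:2@101]
After op 10 [order #101] limit_buy(price=105, qty=5): fills=#101x#6:4@98 #101x#4:1@99; bids=[#3:3@95] asks=[#4:5@99 #100:5@100 #5:4@101 #7:2@101]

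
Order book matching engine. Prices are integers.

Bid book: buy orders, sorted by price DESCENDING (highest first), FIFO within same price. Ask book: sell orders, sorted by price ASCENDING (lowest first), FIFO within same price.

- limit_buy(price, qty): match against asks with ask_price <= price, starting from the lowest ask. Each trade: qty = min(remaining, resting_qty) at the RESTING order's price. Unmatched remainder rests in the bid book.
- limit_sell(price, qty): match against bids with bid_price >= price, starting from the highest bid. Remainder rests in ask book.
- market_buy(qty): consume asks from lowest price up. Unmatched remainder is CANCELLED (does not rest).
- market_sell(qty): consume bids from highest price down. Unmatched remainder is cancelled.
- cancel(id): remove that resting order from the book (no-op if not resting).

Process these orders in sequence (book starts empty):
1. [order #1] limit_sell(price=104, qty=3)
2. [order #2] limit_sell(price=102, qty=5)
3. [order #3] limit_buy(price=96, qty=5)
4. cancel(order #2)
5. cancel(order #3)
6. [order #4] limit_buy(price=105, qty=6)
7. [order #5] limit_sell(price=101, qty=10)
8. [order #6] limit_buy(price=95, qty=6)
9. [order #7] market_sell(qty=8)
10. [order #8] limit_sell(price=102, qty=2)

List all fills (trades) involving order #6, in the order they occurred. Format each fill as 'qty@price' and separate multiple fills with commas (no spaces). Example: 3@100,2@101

After op 1 [order #1] limit_sell(price=104, qty=3): fills=none; bids=[-] asks=[#1:3@104]
After op 2 [order #2] limit_sell(price=102, qty=5): fills=none; bids=[-] asks=[#2:5@102 #1:3@104]
After op 3 [order #3] limit_buy(price=96, qty=5): fills=none; bids=[#3:5@96] asks=[#2:5@102 #1:3@104]
After op 4 cancel(order #2): fills=none; bids=[#3:5@96] asks=[#1:3@104]
After op 5 cancel(order #3): fills=none; bids=[-] asks=[#1:3@104]
After op 6 [order #4] limit_buy(price=105, qty=6): fills=#4x#1:3@104; bids=[#4:3@105] asks=[-]
After op 7 [order #5] limit_sell(price=101, qty=10): fills=#4x#5:3@105; bids=[-] asks=[#5:7@101]
After op 8 [order #6] limit_buy(price=95, qty=6): fills=none; bids=[#6:6@95] asks=[#5:7@101]
After op 9 [order #7] market_sell(qty=8): fills=#6x#7:6@95; bids=[-] asks=[#5:7@101]
After op 10 [order #8] limit_sell(price=102, qty=2): fills=none; bids=[-] asks=[#5:7@101 #8:2@102]

Answer: 6@95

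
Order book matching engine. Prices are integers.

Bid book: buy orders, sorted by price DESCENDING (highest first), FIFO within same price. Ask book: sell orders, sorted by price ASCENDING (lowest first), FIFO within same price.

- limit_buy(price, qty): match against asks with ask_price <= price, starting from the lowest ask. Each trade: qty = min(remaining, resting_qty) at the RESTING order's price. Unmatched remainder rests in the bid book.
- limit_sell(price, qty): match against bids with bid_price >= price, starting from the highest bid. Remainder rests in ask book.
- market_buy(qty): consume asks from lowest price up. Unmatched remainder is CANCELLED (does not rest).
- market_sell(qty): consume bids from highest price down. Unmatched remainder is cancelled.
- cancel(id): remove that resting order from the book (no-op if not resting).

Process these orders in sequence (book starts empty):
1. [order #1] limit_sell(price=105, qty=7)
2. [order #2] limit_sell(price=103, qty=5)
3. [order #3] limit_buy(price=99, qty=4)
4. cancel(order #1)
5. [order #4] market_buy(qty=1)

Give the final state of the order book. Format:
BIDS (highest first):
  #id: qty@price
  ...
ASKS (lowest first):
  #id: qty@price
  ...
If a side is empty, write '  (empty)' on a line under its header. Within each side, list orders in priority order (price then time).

Answer: BIDS (highest first):
  #3: 4@99
ASKS (lowest first):
  #2: 4@103

Derivation:
After op 1 [order #1] limit_sell(price=105, qty=7): fills=none; bids=[-] asks=[#1:7@105]
After op 2 [order #2] limit_sell(price=103, qty=5): fills=none; bids=[-] asks=[#2:5@103 #1:7@105]
After op 3 [order #3] limit_buy(price=99, qty=4): fills=none; bids=[#3:4@99] asks=[#2:5@103 #1:7@105]
After op 4 cancel(order #1): fills=none; bids=[#3:4@99] asks=[#2:5@103]
After op 5 [order #4] market_buy(qty=1): fills=#4x#2:1@103; bids=[#3:4@99] asks=[#2:4@103]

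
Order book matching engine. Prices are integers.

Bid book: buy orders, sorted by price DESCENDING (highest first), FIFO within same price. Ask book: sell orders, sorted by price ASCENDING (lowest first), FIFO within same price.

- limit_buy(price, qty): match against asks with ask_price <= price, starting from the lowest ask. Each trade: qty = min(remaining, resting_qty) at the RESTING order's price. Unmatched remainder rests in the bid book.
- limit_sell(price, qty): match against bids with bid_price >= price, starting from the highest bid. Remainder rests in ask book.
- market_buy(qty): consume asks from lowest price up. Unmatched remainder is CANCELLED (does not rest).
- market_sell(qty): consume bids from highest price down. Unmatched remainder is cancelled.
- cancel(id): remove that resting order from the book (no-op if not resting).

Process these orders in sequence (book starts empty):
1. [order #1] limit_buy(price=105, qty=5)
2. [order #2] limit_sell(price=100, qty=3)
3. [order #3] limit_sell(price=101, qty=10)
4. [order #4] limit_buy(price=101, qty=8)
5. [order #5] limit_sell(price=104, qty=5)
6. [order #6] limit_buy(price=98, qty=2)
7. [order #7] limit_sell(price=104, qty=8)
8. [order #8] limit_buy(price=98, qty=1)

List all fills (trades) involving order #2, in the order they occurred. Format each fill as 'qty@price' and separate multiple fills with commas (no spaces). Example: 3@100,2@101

Answer: 3@105

Derivation:
After op 1 [order #1] limit_buy(price=105, qty=5): fills=none; bids=[#1:5@105] asks=[-]
After op 2 [order #2] limit_sell(price=100, qty=3): fills=#1x#2:3@105; bids=[#1:2@105] asks=[-]
After op 3 [order #3] limit_sell(price=101, qty=10): fills=#1x#3:2@105; bids=[-] asks=[#3:8@101]
After op 4 [order #4] limit_buy(price=101, qty=8): fills=#4x#3:8@101; bids=[-] asks=[-]
After op 5 [order #5] limit_sell(price=104, qty=5): fills=none; bids=[-] asks=[#5:5@104]
After op 6 [order #6] limit_buy(price=98, qty=2): fills=none; bids=[#6:2@98] asks=[#5:5@104]
After op 7 [order #7] limit_sell(price=104, qty=8): fills=none; bids=[#6:2@98] asks=[#5:5@104 #7:8@104]
After op 8 [order #8] limit_buy(price=98, qty=1): fills=none; bids=[#6:2@98 #8:1@98] asks=[#5:5@104 #7:8@104]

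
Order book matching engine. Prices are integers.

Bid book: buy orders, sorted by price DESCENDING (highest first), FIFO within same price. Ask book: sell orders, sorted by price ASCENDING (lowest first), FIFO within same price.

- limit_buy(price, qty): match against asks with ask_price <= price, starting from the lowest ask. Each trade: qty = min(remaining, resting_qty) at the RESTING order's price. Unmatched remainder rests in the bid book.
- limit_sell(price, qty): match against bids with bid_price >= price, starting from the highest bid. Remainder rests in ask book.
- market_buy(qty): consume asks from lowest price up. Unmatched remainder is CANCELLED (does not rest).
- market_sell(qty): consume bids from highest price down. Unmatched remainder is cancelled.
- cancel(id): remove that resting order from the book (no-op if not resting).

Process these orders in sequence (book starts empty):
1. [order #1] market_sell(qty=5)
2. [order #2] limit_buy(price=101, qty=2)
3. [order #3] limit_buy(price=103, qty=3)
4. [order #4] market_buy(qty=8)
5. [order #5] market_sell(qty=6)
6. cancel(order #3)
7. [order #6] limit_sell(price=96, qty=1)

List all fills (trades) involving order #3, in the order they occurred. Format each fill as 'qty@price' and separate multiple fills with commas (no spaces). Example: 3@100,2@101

After op 1 [order #1] market_sell(qty=5): fills=none; bids=[-] asks=[-]
After op 2 [order #2] limit_buy(price=101, qty=2): fills=none; bids=[#2:2@101] asks=[-]
After op 3 [order #3] limit_buy(price=103, qty=3): fills=none; bids=[#3:3@103 #2:2@101] asks=[-]
After op 4 [order #4] market_buy(qty=8): fills=none; bids=[#3:3@103 #2:2@101] asks=[-]
After op 5 [order #5] market_sell(qty=6): fills=#3x#5:3@103 #2x#5:2@101; bids=[-] asks=[-]
After op 6 cancel(order #3): fills=none; bids=[-] asks=[-]
After op 7 [order #6] limit_sell(price=96, qty=1): fills=none; bids=[-] asks=[#6:1@96]

Answer: 3@103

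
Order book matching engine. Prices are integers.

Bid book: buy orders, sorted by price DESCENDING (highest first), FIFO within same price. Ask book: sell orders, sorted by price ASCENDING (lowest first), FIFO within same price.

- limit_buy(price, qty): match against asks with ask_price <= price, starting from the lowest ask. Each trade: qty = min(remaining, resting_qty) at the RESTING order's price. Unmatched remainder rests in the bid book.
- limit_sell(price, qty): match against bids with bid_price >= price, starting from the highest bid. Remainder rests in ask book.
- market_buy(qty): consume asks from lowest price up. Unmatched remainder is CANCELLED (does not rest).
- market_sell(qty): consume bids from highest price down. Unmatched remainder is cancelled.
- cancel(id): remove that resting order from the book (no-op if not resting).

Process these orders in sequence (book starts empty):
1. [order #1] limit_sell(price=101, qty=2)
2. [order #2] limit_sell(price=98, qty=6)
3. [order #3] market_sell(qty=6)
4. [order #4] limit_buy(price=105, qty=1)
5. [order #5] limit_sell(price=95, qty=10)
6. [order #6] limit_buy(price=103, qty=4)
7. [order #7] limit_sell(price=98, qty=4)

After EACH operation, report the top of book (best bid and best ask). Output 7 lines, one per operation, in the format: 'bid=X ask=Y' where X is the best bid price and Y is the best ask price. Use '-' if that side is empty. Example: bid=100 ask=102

Answer: bid=- ask=101
bid=- ask=98
bid=- ask=98
bid=- ask=98
bid=- ask=95
bid=- ask=95
bid=- ask=95

Derivation:
After op 1 [order #1] limit_sell(price=101, qty=2): fills=none; bids=[-] asks=[#1:2@101]
After op 2 [order #2] limit_sell(price=98, qty=6): fills=none; bids=[-] asks=[#2:6@98 #1:2@101]
After op 3 [order #3] market_sell(qty=6): fills=none; bids=[-] asks=[#2:6@98 #1:2@101]
After op 4 [order #4] limit_buy(price=105, qty=1): fills=#4x#2:1@98; bids=[-] asks=[#2:5@98 #1:2@101]
After op 5 [order #5] limit_sell(price=95, qty=10): fills=none; bids=[-] asks=[#5:10@95 #2:5@98 #1:2@101]
After op 6 [order #6] limit_buy(price=103, qty=4): fills=#6x#5:4@95; bids=[-] asks=[#5:6@95 #2:5@98 #1:2@101]
After op 7 [order #7] limit_sell(price=98, qty=4): fills=none; bids=[-] asks=[#5:6@95 #2:5@98 #7:4@98 #1:2@101]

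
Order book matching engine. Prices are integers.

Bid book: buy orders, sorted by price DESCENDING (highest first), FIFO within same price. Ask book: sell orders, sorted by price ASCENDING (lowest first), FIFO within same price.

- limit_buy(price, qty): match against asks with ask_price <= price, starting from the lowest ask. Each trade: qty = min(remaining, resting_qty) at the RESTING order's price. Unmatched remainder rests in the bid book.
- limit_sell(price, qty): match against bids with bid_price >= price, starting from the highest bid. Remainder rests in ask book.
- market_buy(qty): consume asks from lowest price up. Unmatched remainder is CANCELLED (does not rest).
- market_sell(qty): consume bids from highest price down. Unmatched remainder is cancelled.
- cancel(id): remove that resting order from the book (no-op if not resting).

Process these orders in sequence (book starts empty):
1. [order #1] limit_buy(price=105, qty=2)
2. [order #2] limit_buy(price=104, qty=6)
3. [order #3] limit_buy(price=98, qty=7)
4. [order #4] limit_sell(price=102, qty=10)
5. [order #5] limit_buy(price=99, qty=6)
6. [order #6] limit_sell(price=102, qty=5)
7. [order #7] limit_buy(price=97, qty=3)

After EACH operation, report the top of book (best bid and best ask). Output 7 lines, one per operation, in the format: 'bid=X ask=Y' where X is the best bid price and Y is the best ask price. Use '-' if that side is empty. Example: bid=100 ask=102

Answer: bid=105 ask=-
bid=105 ask=-
bid=105 ask=-
bid=98 ask=102
bid=99 ask=102
bid=99 ask=102
bid=99 ask=102

Derivation:
After op 1 [order #1] limit_buy(price=105, qty=2): fills=none; bids=[#1:2@105] asks=[-]
After op 2 [order #2] limit_buy(price=104, qty=6): fills=none; bids=[#1:2@105 #2:6@104] asks=[-]
After op 3 [order #3] limit_buy(price=98, qty=7): fills=none; bids=[#1:2@105 #2:6@104 #3:7@98] asks=[-]
After op 4 [order #4] limit_sell(price=102, qty=10): fills=#1x#4:2@105 #2x#4:6@104; bids=[#3:7@98] asks=[#4:2@102]
After op 5 [order #5] limit_buy(price=99, qty=6): fills=none; bids=[#5:6@99 #3:7@98] asks=[#4:2@102]
After op 6 [order #6] limit_sell(price=102, qty=5): fills=none; bids=[#5:6@99 #3:7@98] asks=[#4:2@102 #6:5@102]
After op 7 [order #7] limit_buy(price=97, qty=3): fills=none; bids=[#5:6@99 #3:7@98 #7:3@97] asks=[#4:2@102 #6:5@102]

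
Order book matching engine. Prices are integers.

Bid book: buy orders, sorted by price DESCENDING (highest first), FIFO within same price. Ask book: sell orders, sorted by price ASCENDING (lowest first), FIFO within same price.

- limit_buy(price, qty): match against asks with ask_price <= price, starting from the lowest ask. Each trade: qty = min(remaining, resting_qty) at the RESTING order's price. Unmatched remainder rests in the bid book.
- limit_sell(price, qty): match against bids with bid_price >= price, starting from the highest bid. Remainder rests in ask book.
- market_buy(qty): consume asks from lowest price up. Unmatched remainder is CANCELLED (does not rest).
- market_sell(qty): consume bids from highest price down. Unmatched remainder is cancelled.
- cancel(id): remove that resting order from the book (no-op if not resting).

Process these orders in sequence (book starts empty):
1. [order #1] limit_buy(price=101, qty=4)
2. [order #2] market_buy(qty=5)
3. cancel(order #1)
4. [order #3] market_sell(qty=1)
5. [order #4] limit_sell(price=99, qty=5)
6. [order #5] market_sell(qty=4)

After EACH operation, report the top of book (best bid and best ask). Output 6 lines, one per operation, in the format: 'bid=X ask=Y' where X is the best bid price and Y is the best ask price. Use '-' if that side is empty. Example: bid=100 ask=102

Answer: bid=101 ask=-
bid=101 ask=-
bid=- ask=-
bid=- ask=-
bid=- ask=99
bid=- ask=99

Derivation:
After op 1 [order #1] limit_buy(price=101, qty=4): fills=none; bids=[#1:4@101] asks=[-]
After op 2 [order #2] market_buy(qty=5): fills=none; bids=[#1:4@101] asks=[-]
After op 3 cancel(order #1): fills=none; bids=[-] asks=[-]
After op 4 [order #3] market_sell(qty=1): fills=none; bids=[-] asks=[-]
After op 5 [order #4] limit_sell(price=99, qty=5): fills=none; bids=[-] asks=[#4:5@99]
After op 6 [order #5] market_sell(qty=4): fills=none; bids=[-] asks=[#4:5@99]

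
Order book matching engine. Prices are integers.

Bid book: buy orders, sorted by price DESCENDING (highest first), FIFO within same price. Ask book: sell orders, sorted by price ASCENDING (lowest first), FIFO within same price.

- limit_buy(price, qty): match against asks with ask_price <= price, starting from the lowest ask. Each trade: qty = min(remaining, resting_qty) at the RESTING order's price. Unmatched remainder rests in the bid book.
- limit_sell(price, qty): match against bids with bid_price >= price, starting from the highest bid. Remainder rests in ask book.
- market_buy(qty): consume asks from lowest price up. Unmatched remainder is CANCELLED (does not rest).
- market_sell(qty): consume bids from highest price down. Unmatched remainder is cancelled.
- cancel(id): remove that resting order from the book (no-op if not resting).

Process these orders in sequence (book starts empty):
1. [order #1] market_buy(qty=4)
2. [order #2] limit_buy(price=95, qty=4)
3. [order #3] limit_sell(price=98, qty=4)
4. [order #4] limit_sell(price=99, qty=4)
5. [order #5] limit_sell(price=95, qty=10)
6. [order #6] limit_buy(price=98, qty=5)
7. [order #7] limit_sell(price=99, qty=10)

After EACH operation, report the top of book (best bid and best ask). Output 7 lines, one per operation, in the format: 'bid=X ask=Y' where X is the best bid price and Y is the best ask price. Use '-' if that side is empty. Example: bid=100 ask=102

After op 1 [order #1] market_buy(qty=4): fills=none; bids=[-] asks=[-]
After op 2 [order #2] limit_buy(price=95, qty=4): fills=none; bids=[#2:4@95] asks=[-]
After op 3 [order #3] limit_sell(price=98, qty=4): fills=none; bids=[#2:4@95] asks=[#3:4@98]
After op 4 [order #4] limit_sell(price=99, qty=4): fills=none; bids=[#2:4@95] asks=[#3:4@98 #4:4@99]
After op 5 [order #5] limit_sell(price=95, qty=10): fills=#2x#5:4@95; bids=[-] asks=[#5:6@95 #3:4@98 #4:4@99]
After op 6 [order #6] limit_buy(price=98, qty=5): fills=#6x#5:5@95; bids=[-] asks=[#5:1@95 #3:4@98 #4:4@99]
After op 7 [order #7] limit_sell(price=99, qty=10): fills=none; bids=[-] asks=[#5:1@95 #3:4@98 #4:4@99 #7:10@99]

Answer: bid=- ask=-
bid=95 ask=-
bid=95 ask=98
bid=95 ask=98
bid=- ask=95
bid=- ask=95
bid=- ask=95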